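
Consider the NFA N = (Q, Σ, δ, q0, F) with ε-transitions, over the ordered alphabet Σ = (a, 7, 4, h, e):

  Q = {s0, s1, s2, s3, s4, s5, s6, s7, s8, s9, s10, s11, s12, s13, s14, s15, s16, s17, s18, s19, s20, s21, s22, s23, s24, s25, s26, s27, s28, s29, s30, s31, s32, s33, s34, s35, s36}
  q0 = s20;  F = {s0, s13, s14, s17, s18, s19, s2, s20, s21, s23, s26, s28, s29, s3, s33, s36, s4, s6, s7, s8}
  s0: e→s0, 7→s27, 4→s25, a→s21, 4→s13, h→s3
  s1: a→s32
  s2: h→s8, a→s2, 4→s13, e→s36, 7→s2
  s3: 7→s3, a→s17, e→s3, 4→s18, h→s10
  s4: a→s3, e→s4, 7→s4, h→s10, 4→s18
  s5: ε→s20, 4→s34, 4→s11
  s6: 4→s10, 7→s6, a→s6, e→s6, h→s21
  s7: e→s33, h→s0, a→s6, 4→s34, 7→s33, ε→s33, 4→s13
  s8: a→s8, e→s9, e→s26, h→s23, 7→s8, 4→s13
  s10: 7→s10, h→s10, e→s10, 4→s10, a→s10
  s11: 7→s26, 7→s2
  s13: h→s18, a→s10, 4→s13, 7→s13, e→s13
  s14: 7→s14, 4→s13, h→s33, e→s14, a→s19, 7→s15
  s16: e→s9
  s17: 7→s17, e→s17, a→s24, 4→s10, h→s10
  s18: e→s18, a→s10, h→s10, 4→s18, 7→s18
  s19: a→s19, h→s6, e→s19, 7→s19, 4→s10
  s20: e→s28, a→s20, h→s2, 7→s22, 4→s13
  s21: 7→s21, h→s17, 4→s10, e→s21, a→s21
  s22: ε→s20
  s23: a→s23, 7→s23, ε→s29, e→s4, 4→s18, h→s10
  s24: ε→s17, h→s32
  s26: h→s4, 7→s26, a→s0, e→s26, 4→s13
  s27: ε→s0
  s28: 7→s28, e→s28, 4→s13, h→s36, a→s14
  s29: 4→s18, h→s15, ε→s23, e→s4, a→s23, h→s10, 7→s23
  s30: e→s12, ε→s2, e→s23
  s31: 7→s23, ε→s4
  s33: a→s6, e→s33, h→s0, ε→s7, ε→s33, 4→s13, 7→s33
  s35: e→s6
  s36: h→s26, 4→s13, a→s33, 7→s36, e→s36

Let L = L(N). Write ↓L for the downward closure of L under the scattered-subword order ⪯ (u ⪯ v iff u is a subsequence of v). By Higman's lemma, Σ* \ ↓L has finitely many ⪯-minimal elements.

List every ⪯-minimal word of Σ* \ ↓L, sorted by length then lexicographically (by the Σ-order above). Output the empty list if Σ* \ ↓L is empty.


|Q|=37, |F|=20, |δ|=132 (11 ε).
min D↑ (19 st, q0=0, F={4}): 0:a→0,7→0,4→1,h→2,e→3 1:a→4,7→1,4→1,h→5,e→1 2:a→2,7→2,4→1,h→6,e→7 3:a→8,7→3,4→1,h→7,e→3 4:a→4,7→4,4→4,h→4,e→4 5:a→4,7→5,4→5,h→4,e→5 6:a→6,7→6,4→1,h→9,e→10 7:a→11,7→7,4→1,h→10,e→7 8:a→12,7→8,4→1,h→11,e→8 9:a→9,7→9,4→5,h→4,e→13 10:a→14,7→10,4→1,h→13,e→10 11:a→15,7→11,4→1,h→14,e→11 12:a→12,7→12,4→4,h→15,e→12 13:a→16,7→13,4→5,h→4,e→13 14:a→17,7→14,4→1,h→16,e→14 15:a→15,7→15,4→4,h→17,e→15 16:a→18,7→16,4→5,h→4,e→16 17:a→17,7→17,4→4,h→18,e→17 18:a→18,7→18,4→4,h→4,e→18 (ε-aug+det+¬).
'4a': N↓-sim [29, 5, 1] end={s10} rej; 2/2 del acc.
'4hh': N↓-sim [29, 5, 2, 1] end={s10} rej; 3/3 single-dels accept.
'hhhh': N↓-sim [29, 24, 18, 10, 3] end={s10,s15,s32} ∉↓L; 4/4 single-dels accept.
'eaa4': N↓-sim [29, 23, 18, 7, 1] end={s10} — reject; 4/4 single-dels accept.
4 words, ⪯-incomp.

Antichain: [4a, 4hh, hhhh, eaa4].


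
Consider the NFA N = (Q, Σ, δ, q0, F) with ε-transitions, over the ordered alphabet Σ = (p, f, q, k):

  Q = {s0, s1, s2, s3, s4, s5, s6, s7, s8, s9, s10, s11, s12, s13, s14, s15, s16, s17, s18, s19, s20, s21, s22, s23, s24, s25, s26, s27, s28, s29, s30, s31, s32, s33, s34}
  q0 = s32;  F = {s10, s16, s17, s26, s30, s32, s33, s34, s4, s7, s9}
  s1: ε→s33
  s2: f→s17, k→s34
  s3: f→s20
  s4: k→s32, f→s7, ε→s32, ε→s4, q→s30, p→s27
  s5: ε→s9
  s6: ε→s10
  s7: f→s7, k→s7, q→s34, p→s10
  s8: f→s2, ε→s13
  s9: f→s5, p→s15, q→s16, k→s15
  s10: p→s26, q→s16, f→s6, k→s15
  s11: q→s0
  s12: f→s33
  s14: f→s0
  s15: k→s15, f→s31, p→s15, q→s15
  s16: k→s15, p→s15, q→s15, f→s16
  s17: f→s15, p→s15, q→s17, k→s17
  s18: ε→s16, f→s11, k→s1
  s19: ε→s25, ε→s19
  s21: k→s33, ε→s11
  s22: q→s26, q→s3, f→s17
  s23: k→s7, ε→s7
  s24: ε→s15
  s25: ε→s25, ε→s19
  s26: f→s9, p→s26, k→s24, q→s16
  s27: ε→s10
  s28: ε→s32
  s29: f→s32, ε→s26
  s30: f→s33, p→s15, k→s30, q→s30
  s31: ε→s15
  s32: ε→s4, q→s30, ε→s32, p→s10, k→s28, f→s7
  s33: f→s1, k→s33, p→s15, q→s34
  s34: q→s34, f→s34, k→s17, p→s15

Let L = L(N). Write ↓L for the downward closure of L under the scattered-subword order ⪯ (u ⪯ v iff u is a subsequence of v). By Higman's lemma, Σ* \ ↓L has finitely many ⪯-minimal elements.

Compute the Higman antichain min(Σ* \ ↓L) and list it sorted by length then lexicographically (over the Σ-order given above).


Antichain: [pk, qp, pqq, ppfp, fqkf].

|Q|=35, |F|=11, |δ|=83 (20 ε).
min D↑ (11 st, q0=0, F={6}): 0:p→1,f→2,q→3,k→0 1:p→4,f→1,q→5,k→6 2:p→1,f→2,q→7,k→2 3:p→6,f→8,q→3,k→3 4:p→4,f→9,q→5,k→6 5:p→6,f→5,q→6,k→6 6:p→6,f→6,q→6,k→6 7:p→6,f→7,q→7,k→10 8:p→6,f→8,q→7,k→8 9:p→6,f→9,q→5,k→6 10:p→6,f→6,q→10,k→10 (ε-aug+det+¬).
'pk': run [19, 10, 3] end={s15,s24,s31} rej; 2/2 deletions ∈↓L.
'qp': |S_i|=[19, 8, 2] end={s15,s31} ∉↓L; 2/2 single-dels accept.
'pqq': run [19, 10, 3, 2] end={s15,s31} — reject; 3/3 deletions ∈↓L.
'ppfp': |S_i|=[19, 10, 7, 5, 2] end={s15,s31} rej; 4/4 deletions ∈↓L.
'fqkf': N↓-sim [19, 14, 5, 3, 2] end={s15,s31} ∉↓L; 4/4 deletions ∈↓L.
5 words, ⪯-incomp.


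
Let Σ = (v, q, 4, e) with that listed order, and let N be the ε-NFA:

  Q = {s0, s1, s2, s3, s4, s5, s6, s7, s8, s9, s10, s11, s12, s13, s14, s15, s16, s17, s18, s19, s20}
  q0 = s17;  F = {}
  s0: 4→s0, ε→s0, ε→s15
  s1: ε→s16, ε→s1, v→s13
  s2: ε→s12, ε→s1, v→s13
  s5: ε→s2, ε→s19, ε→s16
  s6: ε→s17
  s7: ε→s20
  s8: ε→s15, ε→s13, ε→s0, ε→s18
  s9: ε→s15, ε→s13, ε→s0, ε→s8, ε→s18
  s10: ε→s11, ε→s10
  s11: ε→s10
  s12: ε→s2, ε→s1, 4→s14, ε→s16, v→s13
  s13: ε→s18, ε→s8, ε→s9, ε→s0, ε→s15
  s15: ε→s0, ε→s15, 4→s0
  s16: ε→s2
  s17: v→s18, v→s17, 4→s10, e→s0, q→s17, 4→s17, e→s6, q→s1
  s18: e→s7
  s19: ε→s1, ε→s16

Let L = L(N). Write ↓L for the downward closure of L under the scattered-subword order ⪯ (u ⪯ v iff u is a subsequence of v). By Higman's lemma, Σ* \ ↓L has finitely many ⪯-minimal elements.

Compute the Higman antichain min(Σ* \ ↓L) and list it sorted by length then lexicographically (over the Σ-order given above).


|Q|=21, |F|=0, |δ|=51 (36 ε).
min D↑ (1 st, q0=0, F={0}): 0:v→0,q→0,4→0,e→0 [Hopcroft].
ε ∈ L(D↑) ⇒ ↓L = ∅.

A = [ε].


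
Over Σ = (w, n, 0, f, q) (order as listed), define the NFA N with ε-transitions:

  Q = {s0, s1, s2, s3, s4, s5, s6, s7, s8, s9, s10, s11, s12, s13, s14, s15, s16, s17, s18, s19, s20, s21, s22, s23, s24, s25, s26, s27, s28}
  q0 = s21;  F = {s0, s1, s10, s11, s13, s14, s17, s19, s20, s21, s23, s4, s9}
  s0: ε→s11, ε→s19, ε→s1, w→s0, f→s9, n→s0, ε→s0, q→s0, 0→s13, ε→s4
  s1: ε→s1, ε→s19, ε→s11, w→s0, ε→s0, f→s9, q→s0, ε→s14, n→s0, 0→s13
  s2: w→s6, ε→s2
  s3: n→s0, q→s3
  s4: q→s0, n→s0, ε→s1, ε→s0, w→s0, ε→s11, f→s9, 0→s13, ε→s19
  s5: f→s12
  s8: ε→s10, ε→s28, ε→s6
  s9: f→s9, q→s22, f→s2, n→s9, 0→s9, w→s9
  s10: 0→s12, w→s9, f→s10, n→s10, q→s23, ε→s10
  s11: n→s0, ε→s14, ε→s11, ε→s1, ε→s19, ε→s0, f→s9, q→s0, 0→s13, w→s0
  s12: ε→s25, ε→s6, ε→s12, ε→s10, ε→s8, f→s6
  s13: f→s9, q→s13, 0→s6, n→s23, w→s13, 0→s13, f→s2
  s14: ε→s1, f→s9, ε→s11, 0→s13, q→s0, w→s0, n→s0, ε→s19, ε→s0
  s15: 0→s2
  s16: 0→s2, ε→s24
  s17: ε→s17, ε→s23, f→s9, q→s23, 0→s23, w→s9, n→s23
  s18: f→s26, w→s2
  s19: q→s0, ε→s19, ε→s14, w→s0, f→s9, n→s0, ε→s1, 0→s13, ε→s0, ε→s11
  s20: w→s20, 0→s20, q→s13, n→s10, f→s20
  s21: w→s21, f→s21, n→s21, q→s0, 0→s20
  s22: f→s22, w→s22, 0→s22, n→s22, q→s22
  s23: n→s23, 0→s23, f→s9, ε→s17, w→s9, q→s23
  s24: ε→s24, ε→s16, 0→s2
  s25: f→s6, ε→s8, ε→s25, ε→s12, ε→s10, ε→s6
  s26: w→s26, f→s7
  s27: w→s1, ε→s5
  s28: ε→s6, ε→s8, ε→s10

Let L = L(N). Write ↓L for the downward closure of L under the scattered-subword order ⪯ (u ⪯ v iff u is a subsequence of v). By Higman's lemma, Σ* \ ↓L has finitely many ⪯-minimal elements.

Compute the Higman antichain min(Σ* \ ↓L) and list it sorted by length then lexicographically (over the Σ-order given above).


min(Σ*\↓L) = [qfq, 0nwq].

|Q|=29, |F|=13, |δ|=140 (53 ε).
min D↑ (8 st, q0=0, F={7}): 0:w→0,n→0,0→1,f→0,q→2 1:w→1,n→3,0→1,f→1,q→4 2:w→2,n→2,0→4,f→5,q→2 3:w→5,n→3,0→3,f→3,q→6 4:w→4,n→6,0→4,f→5,q→4 5:w→5,n→5,0→5,f→5,q→7 6:w→5,n→6,0→6,f→5,q→6 7:w→7,n→7,0→7,f→7,q→7 (ε-aug+det+¬).
'qfq': |S_i|=[20, 13, 4, 1] end={s22} ∉↓L; 3/3 del acc.
'0nwq': N↓-sim [20, 13, 11, 4, 1] end={s22} rej; 4/4 deletions ∈↓L.
2 words, ⪯-incomp.


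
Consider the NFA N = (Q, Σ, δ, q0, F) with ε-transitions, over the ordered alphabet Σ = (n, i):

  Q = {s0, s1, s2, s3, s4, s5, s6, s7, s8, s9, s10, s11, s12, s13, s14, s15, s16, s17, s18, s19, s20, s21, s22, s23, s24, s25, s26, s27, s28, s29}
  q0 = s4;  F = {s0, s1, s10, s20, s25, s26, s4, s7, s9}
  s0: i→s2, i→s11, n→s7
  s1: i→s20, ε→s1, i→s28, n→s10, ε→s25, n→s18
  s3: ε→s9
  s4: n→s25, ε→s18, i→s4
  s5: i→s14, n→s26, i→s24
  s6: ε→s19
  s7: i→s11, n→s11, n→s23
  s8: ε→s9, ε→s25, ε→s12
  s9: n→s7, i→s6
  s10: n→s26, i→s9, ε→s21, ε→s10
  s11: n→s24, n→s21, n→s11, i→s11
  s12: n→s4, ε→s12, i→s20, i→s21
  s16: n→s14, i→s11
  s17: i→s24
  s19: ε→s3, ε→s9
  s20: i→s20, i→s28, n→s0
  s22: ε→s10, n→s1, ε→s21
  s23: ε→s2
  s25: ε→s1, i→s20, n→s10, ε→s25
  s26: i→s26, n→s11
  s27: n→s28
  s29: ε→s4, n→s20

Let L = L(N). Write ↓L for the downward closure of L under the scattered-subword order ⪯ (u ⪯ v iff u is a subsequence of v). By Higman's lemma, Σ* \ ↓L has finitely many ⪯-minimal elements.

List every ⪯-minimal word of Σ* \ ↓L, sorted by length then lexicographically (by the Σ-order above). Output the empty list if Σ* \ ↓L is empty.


A = [nnnn, nini].

|Q|=30, |F|=9, |δ|=58 (19 ε).
min D↑ (9 st, q0=0, F={7}): 0:n→1,i→0 1:n→2,i→3 2:n→4,i→5 3:n→6,i→3 4:n→7,i→4 5:n→8,i→5 6:n→8,i→7 7:n→7,i→7 8:n→7,i→7.
'nnnn': run [19, 18, 14, 7, 5] end={s11,s2,s21,s23,s24} rej; 4/4 single-dels accept.
'nini': N↓-sim [19, 18, 14, 7, 4] end={s11,s2,s21,s24} — reject; 4/4 deletions ∈↓L.
2 obstructions.


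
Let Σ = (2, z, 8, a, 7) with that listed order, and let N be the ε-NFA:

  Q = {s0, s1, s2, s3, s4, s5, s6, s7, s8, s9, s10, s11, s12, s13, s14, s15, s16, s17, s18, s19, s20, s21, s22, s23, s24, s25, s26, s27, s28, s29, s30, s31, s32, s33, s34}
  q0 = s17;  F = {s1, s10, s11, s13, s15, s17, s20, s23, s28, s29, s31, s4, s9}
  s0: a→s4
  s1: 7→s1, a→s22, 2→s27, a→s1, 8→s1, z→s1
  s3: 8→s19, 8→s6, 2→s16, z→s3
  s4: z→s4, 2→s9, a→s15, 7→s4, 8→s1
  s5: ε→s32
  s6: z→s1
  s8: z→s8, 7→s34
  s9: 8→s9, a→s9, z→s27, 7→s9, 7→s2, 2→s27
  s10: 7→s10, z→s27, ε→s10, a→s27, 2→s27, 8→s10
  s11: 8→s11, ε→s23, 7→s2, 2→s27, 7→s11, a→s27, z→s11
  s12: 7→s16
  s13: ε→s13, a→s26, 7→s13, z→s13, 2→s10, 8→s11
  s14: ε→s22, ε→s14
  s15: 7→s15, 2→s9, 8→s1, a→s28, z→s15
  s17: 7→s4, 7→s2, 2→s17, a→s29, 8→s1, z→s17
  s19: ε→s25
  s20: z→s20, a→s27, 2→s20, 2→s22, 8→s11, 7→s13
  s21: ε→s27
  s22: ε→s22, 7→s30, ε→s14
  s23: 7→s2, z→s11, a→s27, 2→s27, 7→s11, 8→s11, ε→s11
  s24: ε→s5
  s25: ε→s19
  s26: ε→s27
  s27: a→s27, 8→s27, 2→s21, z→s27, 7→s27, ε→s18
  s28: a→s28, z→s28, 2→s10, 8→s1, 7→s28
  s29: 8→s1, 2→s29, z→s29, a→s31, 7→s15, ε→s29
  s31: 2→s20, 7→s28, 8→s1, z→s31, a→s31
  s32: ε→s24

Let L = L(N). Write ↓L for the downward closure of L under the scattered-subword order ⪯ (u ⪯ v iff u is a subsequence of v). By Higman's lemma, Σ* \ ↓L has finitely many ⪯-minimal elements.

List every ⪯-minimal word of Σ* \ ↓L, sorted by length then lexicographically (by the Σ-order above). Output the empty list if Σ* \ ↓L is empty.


Antichain: [82, 722, 72z, aa2a].

|Q|=35, |F|=13, |δ|=103 (17 ε).
min D↑ (13 st, q0=0, F={4}): 0:2→0,z→0,8→1,a→2,7→3 1:2→4,z→1,8→1,a→1,7→1 2:2→2,z→2,8→1,a→5,7→6 3:2→7,z→3,8→1,a→6,7→3 4:2→4,z→4,8→4,a→4,7→4 5:2→8,z→5,8→1,a→5,7→9 6:2→7,z→6,8→1,a→9,7→6 7:2→4,z→4,8→7,a→7,7→7 8:2→8,z→8,8→10,a→4,7→11 9:2→12,z→9,8→1,a→9,7→9 10:2→4,z→10,8→10,a→4,7→10 11:2→12,z→11,8→10,a→4,7→11 12:2→4,z→4,8→12,a→4,7→12 [Hopcroft].
'82': run [21, 12, 3] end={s18,s21,s27} rej; 2/2 del acc.
'722': |S_i|=[21, 17, 6, 3] end={s18,s21,s27} rej; 3/3 single-dels accept.
'72z': |S_i|=[21, 17, 6, 3] end={s18,s21,s27} — reject; 3/3 single-dels accept.
'aa2a': |S_i|=[21, 19, 17, 13, 4] end={s18,s21,s26,s27} rej; 4/4 deletions ∈↓L.
4 words, ⪯-incomp.


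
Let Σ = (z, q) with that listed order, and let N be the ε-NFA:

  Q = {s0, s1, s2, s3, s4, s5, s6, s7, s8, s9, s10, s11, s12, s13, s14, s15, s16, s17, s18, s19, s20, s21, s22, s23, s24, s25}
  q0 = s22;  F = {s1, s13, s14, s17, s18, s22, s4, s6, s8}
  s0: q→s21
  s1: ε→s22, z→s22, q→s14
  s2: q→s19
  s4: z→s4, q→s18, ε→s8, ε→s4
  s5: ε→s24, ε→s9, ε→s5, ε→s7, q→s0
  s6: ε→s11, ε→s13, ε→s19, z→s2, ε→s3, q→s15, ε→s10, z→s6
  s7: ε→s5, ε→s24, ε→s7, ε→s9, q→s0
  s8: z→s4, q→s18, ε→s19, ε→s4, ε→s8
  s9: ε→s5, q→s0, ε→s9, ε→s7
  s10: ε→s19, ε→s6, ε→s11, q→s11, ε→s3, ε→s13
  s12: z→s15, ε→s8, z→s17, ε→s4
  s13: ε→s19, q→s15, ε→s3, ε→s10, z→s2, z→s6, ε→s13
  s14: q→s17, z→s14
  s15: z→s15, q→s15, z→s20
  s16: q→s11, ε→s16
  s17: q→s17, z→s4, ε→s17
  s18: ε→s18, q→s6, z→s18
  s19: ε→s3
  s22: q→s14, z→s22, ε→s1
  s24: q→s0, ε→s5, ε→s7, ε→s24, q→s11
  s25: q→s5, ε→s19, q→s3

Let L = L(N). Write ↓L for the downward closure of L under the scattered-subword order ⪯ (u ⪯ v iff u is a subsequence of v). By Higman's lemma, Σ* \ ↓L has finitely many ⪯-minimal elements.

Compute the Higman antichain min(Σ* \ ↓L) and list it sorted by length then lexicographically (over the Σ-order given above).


Antichain: [qqzqqq].

|Q|=26, |F|=9, |δ|=78 (42 ε).
min D↑ (7 st, q0=0, F={6}): 0:z→0,q→1 1:z→1,q→2 2:z→3,q→2 3:z→3,q→4 4:z→4,q→5 5:z→5,q→6 6:z→6,q→6 (ε-aug+det+¬).
'qqzqqq': N↓-sim [16, 14, 13, 12, 10, 9, 5] end={s11,s15,s19,s20,s3} — reject; 6/6 deletions ∈↓L.
1 obstructions.


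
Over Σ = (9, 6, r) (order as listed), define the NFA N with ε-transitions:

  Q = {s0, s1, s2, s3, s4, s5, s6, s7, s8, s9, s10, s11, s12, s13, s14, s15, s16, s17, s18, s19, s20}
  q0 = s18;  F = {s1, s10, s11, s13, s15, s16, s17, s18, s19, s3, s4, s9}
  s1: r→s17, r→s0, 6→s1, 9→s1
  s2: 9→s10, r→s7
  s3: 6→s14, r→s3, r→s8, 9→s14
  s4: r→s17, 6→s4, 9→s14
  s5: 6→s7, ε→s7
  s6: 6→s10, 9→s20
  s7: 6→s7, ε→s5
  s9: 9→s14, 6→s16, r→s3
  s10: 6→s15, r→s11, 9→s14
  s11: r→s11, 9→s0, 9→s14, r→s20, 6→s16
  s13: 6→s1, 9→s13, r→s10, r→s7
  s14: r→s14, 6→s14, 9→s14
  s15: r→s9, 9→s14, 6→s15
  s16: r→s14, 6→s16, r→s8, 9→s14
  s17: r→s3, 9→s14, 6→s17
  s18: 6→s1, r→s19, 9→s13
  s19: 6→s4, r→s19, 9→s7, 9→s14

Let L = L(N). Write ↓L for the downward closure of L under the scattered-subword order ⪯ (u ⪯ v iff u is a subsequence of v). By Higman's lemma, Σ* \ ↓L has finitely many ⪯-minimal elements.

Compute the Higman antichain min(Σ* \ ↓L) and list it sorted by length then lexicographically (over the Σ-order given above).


min(Σ*\↓L) = [r9, 6rr6, 9rr6r].

|Q|=21, |F|=12, |δ|=54 (2 ε).
min D↑ (13 st, q0=0, F={6}): 0:9→1,6→2,r→3 1:9→1,6→2,r→4 2:9→2,6→2,r→5 3:9→6,6→7,r→3 4:9→6,6→8,r→9 5:9→6,6→5,r→10 6:9→6,6→6,r→6 7:9→6,6→7,r→5 8:9→6,6→8,r→11 9:9→6,6→12,r→9 10:9→6,6→6,r→10 11:9→6,6→12,r→10 12:9→6,6→12,r→6.
'r9': N↓-sim [18, 15, 4] end={s0,s14,s5,s7} ∉↓L; 2/2 single-dels accept.
'6rr6': N↓-sim [18, 12, 7, 3, 1] end={s14} ∉↓L; 4/4 single-dels accept.
'9rr6r': N↓-sim [18, 15, 13, 8, 3, 2] end={s14,s8} — reject; 5/5 single-dels accept.
3 words, ⪯-incomp.


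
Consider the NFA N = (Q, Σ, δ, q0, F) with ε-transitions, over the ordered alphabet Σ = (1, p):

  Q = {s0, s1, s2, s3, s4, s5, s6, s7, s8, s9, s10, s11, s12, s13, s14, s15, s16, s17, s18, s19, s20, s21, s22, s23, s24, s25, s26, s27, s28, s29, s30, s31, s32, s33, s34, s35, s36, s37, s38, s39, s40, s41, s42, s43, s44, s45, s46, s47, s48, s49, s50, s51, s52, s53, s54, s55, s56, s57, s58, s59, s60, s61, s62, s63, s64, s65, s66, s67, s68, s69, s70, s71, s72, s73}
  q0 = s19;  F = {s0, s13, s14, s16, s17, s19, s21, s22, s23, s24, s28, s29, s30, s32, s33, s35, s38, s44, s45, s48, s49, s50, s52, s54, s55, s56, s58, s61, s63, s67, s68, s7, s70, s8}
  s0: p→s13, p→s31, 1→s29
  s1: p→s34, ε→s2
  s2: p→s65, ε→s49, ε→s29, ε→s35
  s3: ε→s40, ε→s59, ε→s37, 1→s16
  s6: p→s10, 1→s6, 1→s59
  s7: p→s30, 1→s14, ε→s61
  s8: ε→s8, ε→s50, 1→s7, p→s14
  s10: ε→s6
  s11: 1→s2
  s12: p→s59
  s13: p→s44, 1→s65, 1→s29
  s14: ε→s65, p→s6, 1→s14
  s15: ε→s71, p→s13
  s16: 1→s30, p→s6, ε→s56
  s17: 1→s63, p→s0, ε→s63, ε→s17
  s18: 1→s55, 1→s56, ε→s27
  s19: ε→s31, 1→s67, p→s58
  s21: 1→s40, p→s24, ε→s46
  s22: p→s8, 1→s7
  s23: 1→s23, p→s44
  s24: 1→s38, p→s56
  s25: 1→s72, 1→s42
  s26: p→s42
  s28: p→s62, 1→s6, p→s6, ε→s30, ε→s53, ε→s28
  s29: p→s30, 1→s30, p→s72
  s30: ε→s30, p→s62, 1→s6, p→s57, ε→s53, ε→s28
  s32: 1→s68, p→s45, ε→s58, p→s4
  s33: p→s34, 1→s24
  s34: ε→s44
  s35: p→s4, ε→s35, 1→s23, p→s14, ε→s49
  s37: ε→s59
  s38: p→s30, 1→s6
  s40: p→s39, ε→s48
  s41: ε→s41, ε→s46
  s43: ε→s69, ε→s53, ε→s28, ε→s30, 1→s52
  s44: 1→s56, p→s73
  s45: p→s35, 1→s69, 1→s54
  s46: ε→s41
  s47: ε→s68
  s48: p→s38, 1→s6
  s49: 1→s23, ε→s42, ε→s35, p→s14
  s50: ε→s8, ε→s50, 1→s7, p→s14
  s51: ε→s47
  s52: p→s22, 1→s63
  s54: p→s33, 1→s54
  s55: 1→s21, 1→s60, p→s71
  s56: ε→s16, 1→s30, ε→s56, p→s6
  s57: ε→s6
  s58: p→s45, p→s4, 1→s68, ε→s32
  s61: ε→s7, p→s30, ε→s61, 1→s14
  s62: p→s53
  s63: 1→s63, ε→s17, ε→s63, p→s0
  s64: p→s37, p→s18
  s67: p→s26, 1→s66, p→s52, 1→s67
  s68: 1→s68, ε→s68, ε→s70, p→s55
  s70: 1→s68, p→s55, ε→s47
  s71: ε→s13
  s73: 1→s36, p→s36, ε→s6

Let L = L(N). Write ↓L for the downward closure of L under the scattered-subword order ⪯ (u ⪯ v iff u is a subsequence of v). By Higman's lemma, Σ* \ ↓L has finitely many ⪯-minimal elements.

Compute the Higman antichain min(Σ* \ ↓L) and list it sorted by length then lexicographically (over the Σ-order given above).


|Q|=74, |F|=34, |δ|=158 (57 ε).
min D↑ (27 st, q0=0, F={24}): 0:1→1,p→2 1:1→1,p→3 2:1→4,p→5 3:1→6,p→7 4:1→4,p→8 5:1→9,p→10 6:1→6,p→11 7:1→12,p→13 8:1→14,p→15 9:1→9,p→16 10:1→17,p→18 11:1→19,p→15 12:1→18,p→20 13:1→12,p→18 14:1→21,p→22 15:1→19,p→23 16:1→22,p→23 17:1→17,p→23 18:1→18,p→24 19:1→20,p→20 20:1→24,p→24 21:1→24,p→25 22:1→25,p→26 23:1→26,p→24 24:1→24,p→24 25:1→24,p→20 26:1→20,p→24 [Hopcroft].
'ppppp': run [58, 55, 46, 34, 18, 8] end={s10,s36,s53,s57,s59,s6,s62,s73} rej; 5/5 single-dels accept.
'1pp11p': |S_i|=[58, 51, 43, 31, 18, 10, 6] end={s10,s53,s57,s59,s6,s62} rej; 6/6 deletions ∈↓L.
'1pp1p1': N↓-sim [58, 51, 43, 31, 18, 9, 3] end={s10,s59,s6} rej; 6/6 single-dels accept.
'1pp1pp': |S_i|=[58, 51, 43, 31, 18, 9, 6] end={s10,s53,s57,s59,s6,s62} rej; 6/6 single-dels accept.
'p1p111': N↓-sim [58, 55, 43, 32, 23, 12, 3] end={s10,s59,s6} — reject; 6/6 deletions ∈↓L.
5 minimals (antichain).

min(Σ*\↓L) = [ppppp, 1pp11p, 1pp1p1, 1pp1pp, p1p111].


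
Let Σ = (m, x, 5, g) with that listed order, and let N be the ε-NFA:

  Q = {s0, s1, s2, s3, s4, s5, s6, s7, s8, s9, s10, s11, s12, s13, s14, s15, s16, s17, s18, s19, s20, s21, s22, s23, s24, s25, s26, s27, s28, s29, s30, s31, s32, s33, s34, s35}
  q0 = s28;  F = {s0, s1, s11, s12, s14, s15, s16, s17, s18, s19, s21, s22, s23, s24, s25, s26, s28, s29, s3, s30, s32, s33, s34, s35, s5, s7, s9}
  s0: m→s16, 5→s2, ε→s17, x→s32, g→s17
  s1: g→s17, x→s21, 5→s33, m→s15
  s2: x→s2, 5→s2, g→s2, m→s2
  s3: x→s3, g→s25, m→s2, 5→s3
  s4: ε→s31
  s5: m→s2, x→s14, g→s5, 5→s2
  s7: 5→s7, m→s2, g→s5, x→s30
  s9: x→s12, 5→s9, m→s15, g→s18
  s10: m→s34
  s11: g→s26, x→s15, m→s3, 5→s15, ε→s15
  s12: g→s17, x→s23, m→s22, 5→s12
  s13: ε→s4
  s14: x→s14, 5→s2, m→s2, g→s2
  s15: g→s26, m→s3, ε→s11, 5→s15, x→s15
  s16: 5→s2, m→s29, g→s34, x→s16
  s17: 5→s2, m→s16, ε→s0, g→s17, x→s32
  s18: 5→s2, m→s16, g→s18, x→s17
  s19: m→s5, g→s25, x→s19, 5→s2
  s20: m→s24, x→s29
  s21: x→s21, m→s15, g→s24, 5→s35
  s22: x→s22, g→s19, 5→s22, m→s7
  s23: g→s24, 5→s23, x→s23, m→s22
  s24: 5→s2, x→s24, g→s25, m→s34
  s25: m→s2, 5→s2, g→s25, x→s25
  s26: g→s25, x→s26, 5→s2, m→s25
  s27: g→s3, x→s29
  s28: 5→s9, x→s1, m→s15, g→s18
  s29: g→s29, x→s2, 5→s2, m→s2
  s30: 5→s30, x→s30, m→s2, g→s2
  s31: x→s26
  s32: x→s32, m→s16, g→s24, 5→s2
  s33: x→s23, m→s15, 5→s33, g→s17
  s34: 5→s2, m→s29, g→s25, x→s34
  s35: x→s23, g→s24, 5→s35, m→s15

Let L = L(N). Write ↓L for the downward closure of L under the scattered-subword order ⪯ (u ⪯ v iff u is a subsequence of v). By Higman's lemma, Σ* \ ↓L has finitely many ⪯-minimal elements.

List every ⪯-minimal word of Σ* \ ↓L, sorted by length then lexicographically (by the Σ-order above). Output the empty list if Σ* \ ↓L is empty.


Antichain: [g5, mmm, mggm, gmmx, xxggm, 5xmmxg].

|Q|=36, |F|=27, |δ|=124 (6 ε).
min D↑ (26 st, q0=0, F={12}): 0:m→1,x→2,5→3,g→4 1:m→5,x→1,5→1,g→6 2:m→1,x→7,5→8,g→9 3:m→1,x→10,5→3,g→4 4:m→11,x→9,5→12,g→4 5:m→12,x→5,5→5,g→13 6:m→13,x→6,5→12,g→13 7:m→1,x→7,5→14,g→15 8:m→1,x→16,5→8,g→9 9:m→11,x→17,5→12,g→9 10:m→18,x→16,5→10,g→9 11:m→19,x→11,5→12,g→20 12:m→12,x→12,5→12,g→12 13:m→12,x→13,5→12,g→13 14:m→1,x→16,5→14,g→15 15:m→20,x→15,5→12,g→13 16:m→18,x→16,5→16,g→15 17:m→11,x→17,5→12,g→15 18:m→21,x→18,5→18,g→22 19:m→12,x→12,5→12,g→19 20:m→19,x→20,5→12,g→13 21:m→12,x→23,5→21,g→24 22:m→24,x→22,5→12,g→13 23:m→12,x→23,5→23,g→12 24:m→12,x→25,5→12,g→24 25:m→12,x→25,5→12,g→12 (ε-aug+det+¬).
'g5': |S_i|=[28, 14, 1] end={s2} rej; 2/2 del acc.
'mmm': |S_i|=[28, 15, 8, 1] end={s2} ∉↓L; 3/3 deletions ∈↓L.
'mggm': N↓-sim [28, 15, 8, 5, 1] end={s2} ∉↓L; 4/4 del acc.
'gmmx': run [28, 14, 7, 2, 1] end={s2} rej; 4/4 del acc.
'xxggm': N↓-sim [28, 25, 20, 9, 5, 1] end={s2} ∉↓L; 5/5 single-dels accept.
'5xmmxg': |S_i|=[28, 25, 21, 12, 6, 3, 1] end={s2} rej; 6/6 single-dels accept.
6 minimals (antichain).


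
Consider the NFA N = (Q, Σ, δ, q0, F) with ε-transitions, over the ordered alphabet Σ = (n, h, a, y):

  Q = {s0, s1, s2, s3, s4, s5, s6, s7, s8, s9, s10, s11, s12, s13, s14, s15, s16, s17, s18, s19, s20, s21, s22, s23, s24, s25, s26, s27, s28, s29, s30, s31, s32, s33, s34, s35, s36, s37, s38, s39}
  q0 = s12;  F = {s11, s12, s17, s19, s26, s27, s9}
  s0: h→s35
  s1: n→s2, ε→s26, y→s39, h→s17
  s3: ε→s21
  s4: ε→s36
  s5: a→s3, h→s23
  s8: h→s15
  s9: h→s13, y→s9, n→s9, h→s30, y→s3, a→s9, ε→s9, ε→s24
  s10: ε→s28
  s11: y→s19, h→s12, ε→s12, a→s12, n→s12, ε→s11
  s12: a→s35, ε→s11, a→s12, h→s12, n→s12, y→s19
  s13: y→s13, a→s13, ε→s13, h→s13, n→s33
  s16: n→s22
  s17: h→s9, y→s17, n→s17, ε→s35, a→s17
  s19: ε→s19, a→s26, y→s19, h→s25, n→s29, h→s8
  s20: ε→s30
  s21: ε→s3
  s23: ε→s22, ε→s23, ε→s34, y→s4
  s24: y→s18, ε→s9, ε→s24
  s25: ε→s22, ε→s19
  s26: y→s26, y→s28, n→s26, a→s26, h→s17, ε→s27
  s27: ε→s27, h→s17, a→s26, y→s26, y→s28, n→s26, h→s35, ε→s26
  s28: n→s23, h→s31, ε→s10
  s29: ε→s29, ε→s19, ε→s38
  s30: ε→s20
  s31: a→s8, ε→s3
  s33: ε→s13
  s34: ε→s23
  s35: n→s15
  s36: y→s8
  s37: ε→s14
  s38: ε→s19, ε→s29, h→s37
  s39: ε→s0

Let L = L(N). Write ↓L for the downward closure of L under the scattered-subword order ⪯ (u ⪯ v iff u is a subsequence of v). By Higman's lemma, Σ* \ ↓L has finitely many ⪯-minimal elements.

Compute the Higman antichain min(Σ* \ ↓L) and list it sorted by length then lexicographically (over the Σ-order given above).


|Q|=40, |F|=7, |δ|=91 (36 ε).
min D↑ (6 st, q0=0, F={5}): 0:n→0,h→0,a→0,y→1 1:n→1,h→1,a→2,y→1 2:n→2,h→3,a→2,y→2 3:n→3,h→4,a→3,y→3 4:n→4,h→5,a→4,y→4 5:n→5,h→5,a→5,y→5 (ε-aug+det+¬).
'yahhh': N↓-sim [31, 29, 23, 14, 10, 4] end={s13,s20,s30,s33} ∉↓L; 5/5 del acc.
1 words, ⪯-incomp.

min(Σ*\↓L) = [yahhh].


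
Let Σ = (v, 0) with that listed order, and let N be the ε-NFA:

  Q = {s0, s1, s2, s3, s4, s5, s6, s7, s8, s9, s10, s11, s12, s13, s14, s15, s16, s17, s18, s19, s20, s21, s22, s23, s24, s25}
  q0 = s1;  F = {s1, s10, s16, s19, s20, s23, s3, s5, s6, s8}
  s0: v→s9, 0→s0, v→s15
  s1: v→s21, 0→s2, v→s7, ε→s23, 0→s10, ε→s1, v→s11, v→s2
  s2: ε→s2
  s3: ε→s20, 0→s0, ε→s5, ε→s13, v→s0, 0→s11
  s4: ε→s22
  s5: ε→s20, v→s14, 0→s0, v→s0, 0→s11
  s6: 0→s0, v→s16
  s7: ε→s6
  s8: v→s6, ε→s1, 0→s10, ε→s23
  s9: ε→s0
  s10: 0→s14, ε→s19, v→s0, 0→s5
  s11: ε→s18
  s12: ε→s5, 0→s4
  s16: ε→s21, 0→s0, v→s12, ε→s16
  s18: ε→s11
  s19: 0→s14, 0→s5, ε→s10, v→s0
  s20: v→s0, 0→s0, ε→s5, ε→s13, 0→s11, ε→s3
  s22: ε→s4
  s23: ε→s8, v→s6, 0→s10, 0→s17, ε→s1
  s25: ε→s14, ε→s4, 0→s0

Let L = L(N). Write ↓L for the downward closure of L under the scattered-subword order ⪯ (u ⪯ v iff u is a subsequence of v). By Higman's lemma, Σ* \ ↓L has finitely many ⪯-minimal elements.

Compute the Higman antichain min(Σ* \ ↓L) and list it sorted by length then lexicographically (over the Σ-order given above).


A = [v0, 0v, 000, vvvv].

|Q|=26, |F|=10, |δ|=63 (27 ε).
min D↑ (6 st, q0=0, F={4}): 0:v→1,0→2 1:v→3,0→4 2:v→4,0→5 3:v→5,0→4 4:v→4,0→4 5:v→4,0→4.
'v0': N↓-sim [24, 18, 7] end={s0,s11,s15,s18,s22,s4,s9} rej; 2/2 deletions ∈↓L.
'0v': run [24, 16, 4] end={s0,s14,s15,s9} rej; 2/2 deletions ∈↓L.
'000': |S_i|=[24, 16, 10, 5] end={s0,s11,s15,s18,s9} ∉↓L; 3/3 single-dels accept.
'vvvv': N↓-sim [24, 18, 15, 13, 4] end={s0,s14,s15,s9} — reject; 4/4 del acc.
4 obstructions.


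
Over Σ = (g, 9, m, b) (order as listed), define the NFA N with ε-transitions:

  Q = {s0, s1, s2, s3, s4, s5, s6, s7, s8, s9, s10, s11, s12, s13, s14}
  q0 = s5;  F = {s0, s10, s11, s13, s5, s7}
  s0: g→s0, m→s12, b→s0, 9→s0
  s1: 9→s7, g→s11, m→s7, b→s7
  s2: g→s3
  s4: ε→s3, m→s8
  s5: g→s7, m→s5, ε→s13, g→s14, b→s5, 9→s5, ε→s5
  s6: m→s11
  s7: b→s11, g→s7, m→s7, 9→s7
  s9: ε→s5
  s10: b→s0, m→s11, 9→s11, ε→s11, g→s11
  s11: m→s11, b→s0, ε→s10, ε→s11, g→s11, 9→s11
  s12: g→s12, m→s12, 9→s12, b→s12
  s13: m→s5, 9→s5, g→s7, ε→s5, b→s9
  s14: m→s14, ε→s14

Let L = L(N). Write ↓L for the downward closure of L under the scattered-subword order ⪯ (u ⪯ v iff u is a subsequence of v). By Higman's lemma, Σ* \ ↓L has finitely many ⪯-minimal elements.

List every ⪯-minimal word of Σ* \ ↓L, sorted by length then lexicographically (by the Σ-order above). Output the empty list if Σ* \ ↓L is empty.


A = [gbbm].

|Q|=15, |F|=6, |δ|=46 (9 ε).
min D↑ (5 st, q0=0, F={4}): 0:g→1,9→0,m→0,b→0 1:g→1,9→1,m→1,b→2 2:g→2,9→2,m→2,b→3 3:g→3,9→3,m→4,b→3 4:g→4,9→4,m→4,b→4 (ε-aug+det+¬).
'gbbm': N↓-sim [9, 6, 4, 2, 1] end={s12} — reject; 4/4 deletions ∈↓L.
1 words, ⪯-incomp.


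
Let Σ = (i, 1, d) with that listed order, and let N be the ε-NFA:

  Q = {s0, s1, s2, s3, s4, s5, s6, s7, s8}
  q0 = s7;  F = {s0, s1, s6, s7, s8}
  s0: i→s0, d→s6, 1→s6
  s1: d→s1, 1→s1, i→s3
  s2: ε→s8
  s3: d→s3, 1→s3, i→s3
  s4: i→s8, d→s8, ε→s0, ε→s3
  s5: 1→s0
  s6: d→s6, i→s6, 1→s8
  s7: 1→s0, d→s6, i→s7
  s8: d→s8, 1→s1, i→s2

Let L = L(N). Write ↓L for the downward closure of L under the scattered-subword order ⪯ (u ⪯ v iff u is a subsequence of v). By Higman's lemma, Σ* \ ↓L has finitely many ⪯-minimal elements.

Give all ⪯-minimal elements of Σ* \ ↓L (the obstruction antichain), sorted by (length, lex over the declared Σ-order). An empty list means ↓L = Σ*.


min(Σ*\↓L) = [d11i, 1111i].

|Q|=9, |F|=5, |δ|=24 (3 ε).
min D↑ (6 st, q0=0, F={5}): 0:i→0,1→1,d→2 1:i→1,1→2,d→2 2:i→2,1→3,d→2 3:i→3,1→4,d→3 4:i→5,1→4,d→4 5:i→5,1→5,d→5 (ε-aug+det+¬).
'd11i': run [7, 5, 4, 2, 1] end={s3} — reject; 4/4 deletions ∈↓L.
'1111i': N↓-sim [7, 6, 5, 4, 2, 1] end={s3} ∉↓L; 5/5 deletions ∈↓L.
2 obstructions.


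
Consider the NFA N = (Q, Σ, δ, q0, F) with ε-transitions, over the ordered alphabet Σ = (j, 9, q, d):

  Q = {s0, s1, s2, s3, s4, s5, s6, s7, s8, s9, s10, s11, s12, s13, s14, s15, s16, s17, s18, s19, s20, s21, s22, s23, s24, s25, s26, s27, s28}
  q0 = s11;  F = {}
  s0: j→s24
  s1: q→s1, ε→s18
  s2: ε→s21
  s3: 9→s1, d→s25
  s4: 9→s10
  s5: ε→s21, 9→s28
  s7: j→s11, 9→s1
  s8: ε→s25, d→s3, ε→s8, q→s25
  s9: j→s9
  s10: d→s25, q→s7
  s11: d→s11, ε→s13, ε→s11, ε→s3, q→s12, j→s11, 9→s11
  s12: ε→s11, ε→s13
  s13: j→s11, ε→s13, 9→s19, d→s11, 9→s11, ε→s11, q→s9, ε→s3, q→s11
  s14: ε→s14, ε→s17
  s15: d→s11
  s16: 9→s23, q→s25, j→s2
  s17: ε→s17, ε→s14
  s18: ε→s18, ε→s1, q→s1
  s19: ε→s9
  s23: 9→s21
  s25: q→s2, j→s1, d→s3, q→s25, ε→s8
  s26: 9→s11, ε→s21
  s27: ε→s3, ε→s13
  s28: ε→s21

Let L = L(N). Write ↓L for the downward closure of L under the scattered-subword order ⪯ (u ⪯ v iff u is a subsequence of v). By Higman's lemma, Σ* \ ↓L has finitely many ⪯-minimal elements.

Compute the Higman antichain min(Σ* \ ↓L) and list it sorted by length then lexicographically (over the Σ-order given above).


Antichain: [ε].

|Q|=29, |F|=0, |δ|=59 (25 ε).
min D↑ (1 st, q0=0, F={0}): 0:j→0,9→0,q→0,d→0 (ε-aug+det+¬).
ε ∈ L(D↑) ⇒ ↓L = ∅.


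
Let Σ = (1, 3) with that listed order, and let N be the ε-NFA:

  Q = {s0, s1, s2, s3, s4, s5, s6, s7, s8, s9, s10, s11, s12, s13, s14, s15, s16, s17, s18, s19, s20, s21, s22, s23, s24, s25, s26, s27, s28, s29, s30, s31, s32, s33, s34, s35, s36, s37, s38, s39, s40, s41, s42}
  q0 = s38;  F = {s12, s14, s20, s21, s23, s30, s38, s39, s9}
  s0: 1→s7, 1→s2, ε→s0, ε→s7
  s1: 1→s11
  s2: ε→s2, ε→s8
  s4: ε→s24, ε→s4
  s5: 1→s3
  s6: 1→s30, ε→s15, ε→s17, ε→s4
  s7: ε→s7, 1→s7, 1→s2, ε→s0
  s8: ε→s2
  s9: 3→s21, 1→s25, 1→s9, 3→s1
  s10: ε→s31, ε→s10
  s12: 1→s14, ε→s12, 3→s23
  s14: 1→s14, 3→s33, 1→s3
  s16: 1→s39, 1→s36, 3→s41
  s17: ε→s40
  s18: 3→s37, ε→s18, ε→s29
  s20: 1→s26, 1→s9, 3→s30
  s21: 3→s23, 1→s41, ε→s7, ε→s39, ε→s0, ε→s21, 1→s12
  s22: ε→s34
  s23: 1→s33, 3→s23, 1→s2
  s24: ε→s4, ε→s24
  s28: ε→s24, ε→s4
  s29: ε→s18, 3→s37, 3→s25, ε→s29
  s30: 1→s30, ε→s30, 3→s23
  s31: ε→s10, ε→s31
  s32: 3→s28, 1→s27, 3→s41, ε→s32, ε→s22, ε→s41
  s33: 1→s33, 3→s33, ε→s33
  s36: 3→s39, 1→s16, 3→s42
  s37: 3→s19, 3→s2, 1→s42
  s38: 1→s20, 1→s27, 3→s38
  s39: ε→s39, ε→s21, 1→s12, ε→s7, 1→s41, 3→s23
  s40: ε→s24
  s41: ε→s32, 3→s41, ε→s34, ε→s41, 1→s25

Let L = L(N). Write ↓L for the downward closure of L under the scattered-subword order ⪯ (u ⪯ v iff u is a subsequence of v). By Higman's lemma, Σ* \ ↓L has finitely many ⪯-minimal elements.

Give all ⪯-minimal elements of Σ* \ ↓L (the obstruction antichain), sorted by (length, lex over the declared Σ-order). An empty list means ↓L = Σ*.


|Q|=43, |F|=9, |δ|=95 (43 ε).
min D↑ (9 st, q0=0, F={7}): 0:1→1,3→0 1:1→2,3→3 2:1→2,3→4 3:1→3,3→5 4:1→6,3→5 5:1→7,3→5 6:1→8,3→5 7:1→7,3→7 8:1→8,3→7 [Hopcroft].
'1331': N↓-sim [27, 26, 23, 13, 5] end={s2,s25,s27,s33,s8} ∉↓L; 4/4 del acc.
'113113': run [27, 26, 25, 22, 19, 9, 1] end={s33} rej; 6/6 single-dels accept.
2 obstructions.

Antichain: [1331, 113113].


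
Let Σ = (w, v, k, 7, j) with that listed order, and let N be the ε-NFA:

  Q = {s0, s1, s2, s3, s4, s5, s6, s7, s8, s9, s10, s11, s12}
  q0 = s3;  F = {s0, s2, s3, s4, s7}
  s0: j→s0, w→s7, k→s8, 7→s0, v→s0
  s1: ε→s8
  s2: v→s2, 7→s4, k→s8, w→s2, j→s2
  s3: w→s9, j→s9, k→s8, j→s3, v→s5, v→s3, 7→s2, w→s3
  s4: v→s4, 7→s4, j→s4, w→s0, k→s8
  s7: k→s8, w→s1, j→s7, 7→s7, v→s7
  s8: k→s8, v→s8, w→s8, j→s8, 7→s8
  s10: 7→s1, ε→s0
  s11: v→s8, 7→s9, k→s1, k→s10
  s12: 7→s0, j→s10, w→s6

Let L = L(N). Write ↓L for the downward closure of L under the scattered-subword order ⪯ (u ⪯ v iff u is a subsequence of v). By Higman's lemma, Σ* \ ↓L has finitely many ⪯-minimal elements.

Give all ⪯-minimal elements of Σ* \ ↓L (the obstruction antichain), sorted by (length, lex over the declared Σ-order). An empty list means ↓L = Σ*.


Antichain: [k, 77www].

|Q|=13, |F|=5, |δ|=43 (2 ε).
min D↑ (6 st, q0=0, F={1}): 0:w→0,v→0,k→1,7→2,j→0 1:w→1,v→1,k→1,7→1,j→1 2:w→2,v→2,k→1,7→3,j→2 3:w→4,v→3,k→1,7→3,j→3 4:w→5,v→4,k→1,7→4,j→4 5:w→1,v→5,k→1,7→5,j→5 (ε-aug+det+¬).
'k': |S_i|=[9, 1] end={s8} — reject; 1/1 deletions ∈↓L.
'77www': |S_i|=[9, 6, 5, 4, 3, 2] end={s1,s8} — reject; 5/5 deletions ∈↓L.
2 minimals (antichain).


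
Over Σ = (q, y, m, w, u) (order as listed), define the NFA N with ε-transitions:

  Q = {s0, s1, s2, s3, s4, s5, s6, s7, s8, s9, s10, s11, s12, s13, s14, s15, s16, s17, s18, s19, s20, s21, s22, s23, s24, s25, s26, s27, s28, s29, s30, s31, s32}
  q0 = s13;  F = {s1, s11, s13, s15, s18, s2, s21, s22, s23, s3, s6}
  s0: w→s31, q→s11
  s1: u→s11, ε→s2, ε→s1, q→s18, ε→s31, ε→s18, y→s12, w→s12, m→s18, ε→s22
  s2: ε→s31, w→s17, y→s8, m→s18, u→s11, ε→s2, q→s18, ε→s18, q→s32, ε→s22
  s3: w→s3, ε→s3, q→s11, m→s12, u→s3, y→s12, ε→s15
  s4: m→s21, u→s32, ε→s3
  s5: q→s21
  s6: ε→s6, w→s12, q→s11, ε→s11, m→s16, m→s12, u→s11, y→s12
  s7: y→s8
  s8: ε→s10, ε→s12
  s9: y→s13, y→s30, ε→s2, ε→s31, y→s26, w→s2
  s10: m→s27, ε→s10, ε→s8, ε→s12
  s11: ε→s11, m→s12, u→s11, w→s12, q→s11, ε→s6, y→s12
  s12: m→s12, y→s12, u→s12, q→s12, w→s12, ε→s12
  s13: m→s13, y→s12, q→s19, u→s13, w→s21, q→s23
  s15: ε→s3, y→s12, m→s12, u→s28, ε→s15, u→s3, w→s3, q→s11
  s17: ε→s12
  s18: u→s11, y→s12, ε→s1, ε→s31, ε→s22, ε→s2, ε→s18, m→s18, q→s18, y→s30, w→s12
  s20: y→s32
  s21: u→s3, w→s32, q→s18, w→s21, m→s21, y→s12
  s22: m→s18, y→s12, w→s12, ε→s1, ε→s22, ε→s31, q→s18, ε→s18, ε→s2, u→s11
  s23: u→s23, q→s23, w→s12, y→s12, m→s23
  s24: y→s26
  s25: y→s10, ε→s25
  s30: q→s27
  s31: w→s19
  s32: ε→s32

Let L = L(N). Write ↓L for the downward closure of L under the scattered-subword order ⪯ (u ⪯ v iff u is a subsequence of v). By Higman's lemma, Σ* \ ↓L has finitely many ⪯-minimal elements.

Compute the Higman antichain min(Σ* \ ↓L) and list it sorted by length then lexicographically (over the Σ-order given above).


A = [y, qw, wum].

|Q|=33, |F|=11, |δ|=121 (39 ε).
min D↑ (7 st, q0=0, F={2}): 0:q→1,y→2,m→0,w→3,u→0 1:q→1,y→2,m→1,w→2,u→1 2:q→2,y→2,m→2,w→2,u→2 3:q→4,y→2,m→3,w→3,u→5 4:q→4,y→2,m→4,w→2,u→6 5:q→6,y→2,m→2,w→5,u→5 6:q→6,y→2,m→2,w→2,u→6 [Hopcroft].
'y': N↓-sim [22, 5] end={s10,s12,s27,s30,s8} — reject; 1/1 single-dels accept.
'qw': run [22, 17, 3] end={s12,s17,s19} — reject; 2/2 del acc.
'wum': |S_i|=[22, 20, 7, 2] end={s12,s16} rej; 3/3 deletions ∈↓L.
3 words, ⪯-incomp.


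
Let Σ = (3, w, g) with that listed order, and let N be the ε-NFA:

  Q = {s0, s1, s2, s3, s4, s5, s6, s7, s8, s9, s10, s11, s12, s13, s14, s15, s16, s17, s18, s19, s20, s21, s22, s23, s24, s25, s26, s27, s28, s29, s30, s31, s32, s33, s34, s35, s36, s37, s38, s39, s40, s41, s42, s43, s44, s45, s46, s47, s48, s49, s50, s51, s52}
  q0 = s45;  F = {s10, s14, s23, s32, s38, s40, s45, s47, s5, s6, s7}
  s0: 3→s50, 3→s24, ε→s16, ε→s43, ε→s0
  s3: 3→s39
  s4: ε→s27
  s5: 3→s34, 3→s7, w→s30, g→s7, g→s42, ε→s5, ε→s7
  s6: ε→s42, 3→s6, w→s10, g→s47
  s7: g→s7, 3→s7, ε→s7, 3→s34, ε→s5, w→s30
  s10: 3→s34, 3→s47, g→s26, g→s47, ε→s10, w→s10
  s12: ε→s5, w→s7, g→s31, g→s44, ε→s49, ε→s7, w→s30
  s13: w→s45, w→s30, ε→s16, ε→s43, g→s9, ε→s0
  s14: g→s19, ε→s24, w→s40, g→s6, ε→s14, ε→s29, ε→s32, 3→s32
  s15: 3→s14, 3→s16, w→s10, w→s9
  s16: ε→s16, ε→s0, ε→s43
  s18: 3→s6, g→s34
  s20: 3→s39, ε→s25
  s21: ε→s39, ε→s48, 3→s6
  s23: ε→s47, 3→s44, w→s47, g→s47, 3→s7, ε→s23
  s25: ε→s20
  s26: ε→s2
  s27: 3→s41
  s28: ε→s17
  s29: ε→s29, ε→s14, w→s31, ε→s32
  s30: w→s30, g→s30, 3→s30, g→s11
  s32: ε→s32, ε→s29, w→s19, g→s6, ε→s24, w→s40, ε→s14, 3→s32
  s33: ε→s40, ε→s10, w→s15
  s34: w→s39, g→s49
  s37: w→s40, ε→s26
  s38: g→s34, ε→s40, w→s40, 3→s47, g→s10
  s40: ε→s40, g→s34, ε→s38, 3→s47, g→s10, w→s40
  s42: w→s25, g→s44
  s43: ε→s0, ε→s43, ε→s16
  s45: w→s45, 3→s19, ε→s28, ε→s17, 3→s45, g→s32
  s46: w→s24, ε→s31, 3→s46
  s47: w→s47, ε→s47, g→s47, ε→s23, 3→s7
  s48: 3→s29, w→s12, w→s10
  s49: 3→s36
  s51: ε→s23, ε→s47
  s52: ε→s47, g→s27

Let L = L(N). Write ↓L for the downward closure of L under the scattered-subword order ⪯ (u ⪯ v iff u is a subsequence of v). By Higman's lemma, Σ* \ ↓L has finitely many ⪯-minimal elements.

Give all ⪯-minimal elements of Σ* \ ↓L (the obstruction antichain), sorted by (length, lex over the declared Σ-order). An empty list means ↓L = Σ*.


|Q|=53, |F|=11, |δ|=136 (55 ε).
min D↑ (8 st, q0=0, F={7}): 0:3→0,w→0,g→1 1:3→1,w→2,g→3 2:3→4,w→2,g→5 3:3→3,w→5,g→4 4:3→6,w→4,g→4 5:3→4,w→5,g→4 6:3→6,w→7,g→6 7:3→7,w→7,g→7 [Hopcroft].
'gw33w': run [29, 26, 21, 14, 12, 5] end={s11,s20,s25,s30,s39} ∉↓L; 5/5 single-dels accept.
'ggg3w': |S_i|=[29, 26, 19, 16, 12, 5] end={s11,s20,s25,s30,s39} rej; 5/5 single-dels accept.
2 minimals (antichain).

A = [gw33w, ggg3w].
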